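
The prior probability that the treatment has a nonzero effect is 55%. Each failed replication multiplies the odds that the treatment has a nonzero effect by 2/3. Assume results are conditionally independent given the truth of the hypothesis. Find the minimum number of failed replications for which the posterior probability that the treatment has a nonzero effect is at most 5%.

Prior odds = 0.55/0.45 = 11/9.
Likelihood ratio per failed replication = 2/3.
Target posterior odds = 0.05/0.95 = 1/19.
Require (2/3)ⁿ ≤ 1/19 ÷ (11/9) = 9/209.
(2/3)⁷ = 128/2187 is still above 9/209 but (2/3)⁸ = 256/6561 is at or below it, so n = 8.

8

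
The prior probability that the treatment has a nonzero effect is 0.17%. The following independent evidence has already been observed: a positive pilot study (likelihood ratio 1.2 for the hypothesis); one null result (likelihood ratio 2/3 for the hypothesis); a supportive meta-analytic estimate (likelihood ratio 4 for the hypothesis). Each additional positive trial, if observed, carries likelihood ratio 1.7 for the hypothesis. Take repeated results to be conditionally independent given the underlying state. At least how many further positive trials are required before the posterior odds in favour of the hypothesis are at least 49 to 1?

18

Prior odds = 0.0017/0.9983 = 17/9983.
Combined Bayes factor of the evidence already in hand = 1.2 × (2/3) × 4 = 3.2.
Odds after that evidence = (17/9983) × 3.2 = 272/49915.
Target odds = 49.
Need 1.7ⁿ ≥ 49 ÷ (272/49915) = 2445835/272.
1.7¹⁷ ≈8272.4 falls short of 2445835/272 but 1.7¹⁸ ≈14063.1 reaches it, so n = 18.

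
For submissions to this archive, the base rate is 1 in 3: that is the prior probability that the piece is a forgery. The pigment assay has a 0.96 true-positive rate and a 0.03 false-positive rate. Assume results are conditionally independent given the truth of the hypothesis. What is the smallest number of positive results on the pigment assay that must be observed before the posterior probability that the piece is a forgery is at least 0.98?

2

Prior odds: (1/3) ÷ (2/3) = 0.5.
Likelihood ratio of a positive result = 0.96/0.03 = 32.
Target odds: 0.98 ÷ 0.02 = 49.
Need 0.5 × 32ⁿ ≥ 49, i.e. 32ⁿ ≥ 98.
32¹ = 32 falls short of 98 but 32² = 1024 reaches it, so n = 2.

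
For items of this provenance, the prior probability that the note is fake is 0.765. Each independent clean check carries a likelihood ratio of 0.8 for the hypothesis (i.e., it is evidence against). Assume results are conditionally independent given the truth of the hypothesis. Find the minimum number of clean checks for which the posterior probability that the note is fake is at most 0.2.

Prior odds = 0.765/0.235 = 153/47.
Likelihood ratio per clean check = 0.8.
Target odds: 0.2 ÷ 0.8 = 0.25.
Require 0.8ⁿ ≤ 0.25 ÷ (153/47) = 47/612.
0.8¹¹ = 4194304/48828125 is still above 47/612 but 0.8¹² = 16777216/244140625 is at or below it, so n = 12.

12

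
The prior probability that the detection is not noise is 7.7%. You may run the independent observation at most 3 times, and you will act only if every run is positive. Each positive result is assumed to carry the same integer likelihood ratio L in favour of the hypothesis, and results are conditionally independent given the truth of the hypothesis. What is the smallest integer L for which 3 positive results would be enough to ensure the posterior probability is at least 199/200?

14

Prior odds = 0.077/0.923 = 77/923.
Target odds = 0.995/0.005 = 199.
Need L³ ≥ 199 ÷ (77/923) = 183677/77.
13³ = 2197 < 183677/77 ≤ 2744 = 14³, so L = 14.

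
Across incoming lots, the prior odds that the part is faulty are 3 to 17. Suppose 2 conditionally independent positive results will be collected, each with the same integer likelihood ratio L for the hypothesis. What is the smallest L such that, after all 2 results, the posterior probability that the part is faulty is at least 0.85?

Prior odds = 3/17.
Target odds = 0.85/0.15 = 17/3.
Need L² ≥ 17/3 ÷ (3/17) = 289/9.
5² = 25 < 289/9 ≤ 36 = 6², so L = 6.

6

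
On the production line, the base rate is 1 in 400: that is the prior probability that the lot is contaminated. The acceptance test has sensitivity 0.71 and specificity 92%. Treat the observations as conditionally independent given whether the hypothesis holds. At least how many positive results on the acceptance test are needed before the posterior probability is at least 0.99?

5

Prior odds: 0.0025 ÷ 0.9975 = 1/399.
False-positive rate = 1 − 0.92 = 0.08; likelihood ratio of a positive = 0.71/0.08 = 8.875.
Target odds: 0.99 ÷ 0.01 = 99.
Need (1/399) × 8.875ⁿ ≥ 99, i.e. 8.875ⁿ ≥ 39501.
8.875⁴ = 25411681/4096 falls short of 39501 but 8.875⁵ ≈55060.7 reaches it, so n = 5.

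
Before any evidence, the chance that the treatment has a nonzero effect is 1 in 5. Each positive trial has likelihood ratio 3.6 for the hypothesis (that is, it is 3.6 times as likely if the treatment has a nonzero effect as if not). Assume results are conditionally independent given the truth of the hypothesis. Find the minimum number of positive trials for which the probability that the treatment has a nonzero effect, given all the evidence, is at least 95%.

4

Prior odds = 0.2/0.8 = 0.25.
Likelihood ratio per positive trial = 3.6.
Target odds: 0.95 ÷ 0.05 = 19.
Need 0.25 × 3.6ⁿ ≥ 19, i.e. 3.6ⁿ ≥ 76.
3.6³ = 46.656 falls short of 76 but 3.6⁴ = 167.9616 reaches it, so n = 4.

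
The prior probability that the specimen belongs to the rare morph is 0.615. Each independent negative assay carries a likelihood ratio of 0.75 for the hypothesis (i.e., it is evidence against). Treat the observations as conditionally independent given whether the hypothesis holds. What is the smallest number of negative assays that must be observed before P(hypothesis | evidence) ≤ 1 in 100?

Prior odds: 0.615 ÷ 0.385 = 123/77.
Likelihood ratio per negative assay = 0.75.
Target odds: 0.01 ÷ 0.99 = 1/99.
Need (123/77) × 0.75ⁿ ≤ 1/99, i.e. 0.75ⁿ ≤ 7/1107.
0.75¹⁷ ≈0.00751695 is still above 7/1107 but 0.75¹⁸ ≈0.00563771 is at or below it, so n = 18.

18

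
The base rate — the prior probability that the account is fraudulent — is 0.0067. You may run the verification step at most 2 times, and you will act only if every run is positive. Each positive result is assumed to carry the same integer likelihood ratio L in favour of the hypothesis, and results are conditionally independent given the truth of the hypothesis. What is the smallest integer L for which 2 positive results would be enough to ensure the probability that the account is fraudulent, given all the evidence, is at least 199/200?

Prior odds = 0.0067/0.9933 = 67/9933.
Target odds = 0.995/0.005 = 199.
Need L² ≥ 199 ÷ (67/9933) = 1976667/67.
171² = 29241 < 1976667/67 ≤ 29584 = 172², so L = 172.

172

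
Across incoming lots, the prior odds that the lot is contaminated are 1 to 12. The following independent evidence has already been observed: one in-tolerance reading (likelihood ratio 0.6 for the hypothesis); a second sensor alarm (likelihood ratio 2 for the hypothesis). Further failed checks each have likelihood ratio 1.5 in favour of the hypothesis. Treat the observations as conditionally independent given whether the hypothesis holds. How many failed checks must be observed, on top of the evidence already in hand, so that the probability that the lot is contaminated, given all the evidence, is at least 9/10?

Prior odds = 1/12.
Combined Bayes factor of the evidence already in hand = 0.6 × 2 = 1.2.
Odds after that evidence = (1/12) × 1.2 = 0.1.
Target odds = 0.9/0.1 = 9.
Need 1.5ⁿ ≥ 9 ÷ 0.1 = 90.
1.5¹¹ = 177147/2048 falls short of 90 but 1.5¹² = 531441/4096 reaches it, so n = 12.

12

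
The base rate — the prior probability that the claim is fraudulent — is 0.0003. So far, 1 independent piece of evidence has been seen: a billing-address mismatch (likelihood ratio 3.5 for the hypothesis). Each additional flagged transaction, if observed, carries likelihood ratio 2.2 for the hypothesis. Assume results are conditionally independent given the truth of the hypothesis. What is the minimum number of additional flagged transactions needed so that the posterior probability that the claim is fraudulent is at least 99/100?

Prior odds = 0.0003/0.9997 = 3/9997.
Bayes factor of the evidence already in hand = 3.5.
Odds after that evidence = (3/9997) × 3.5 = 21/19994.
Target odds = 0.99/0.01 = 99.
Need 2.2ⁿ ≥ 99 ÷ (21/19994) = 659802/7.
2.2¹⁴ ≈62218.2 falls short of 659802/7 but 2.2¹⁵ ≈136880 reaches it, so n = 15.

15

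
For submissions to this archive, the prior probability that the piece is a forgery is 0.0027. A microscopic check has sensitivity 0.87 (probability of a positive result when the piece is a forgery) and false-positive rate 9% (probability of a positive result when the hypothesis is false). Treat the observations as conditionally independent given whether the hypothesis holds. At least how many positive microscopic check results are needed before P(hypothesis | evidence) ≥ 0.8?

4

Prior odds = 0.0027/0.9973 = 27/9973.
Likelihood ratio of a positive result = 0.87/0.09 = 29/3.
Target posterior odds = 0.8/0.2 = 4.
Require (29/3)ⁿ ≥ 4 ÷ (27/9973) = 39892/27.
(29/3)³ = 24389/27 falls short of 39892/27 but (29/3)⁴ = 707281/81 reaches it, so n = 4.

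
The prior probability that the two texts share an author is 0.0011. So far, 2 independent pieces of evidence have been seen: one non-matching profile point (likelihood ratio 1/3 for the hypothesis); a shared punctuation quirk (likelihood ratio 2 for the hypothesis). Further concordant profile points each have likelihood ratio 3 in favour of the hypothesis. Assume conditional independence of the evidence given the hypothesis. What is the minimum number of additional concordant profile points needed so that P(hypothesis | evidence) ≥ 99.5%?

Prior odds = 0.0011/0.9989 = 11/9989.
Combined Bayes factor of the evidence already in hand = (1/3) × 2 = 2/3.
Odds after that evidence = (11/9989) × 2/3 = 22/29967.
Target odds = 0.995/0.005 = 199.
Need 3ⁿ ≥ 199 ÷ (22/29967) = 5963433/22.
3¹¹ = 177147 falls short of 5963433/22 but 3¹² = 531441 reaches it, so n = 12.

12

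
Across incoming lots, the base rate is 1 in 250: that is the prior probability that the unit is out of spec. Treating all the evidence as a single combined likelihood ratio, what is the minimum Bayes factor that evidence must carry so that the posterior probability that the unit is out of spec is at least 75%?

Prior odds = 0.004/0.996 = 1/249.
Target odds = 0.75/0.25 = 3.
Required Bayes factor = 3 ÷ (1/249) = 747.

747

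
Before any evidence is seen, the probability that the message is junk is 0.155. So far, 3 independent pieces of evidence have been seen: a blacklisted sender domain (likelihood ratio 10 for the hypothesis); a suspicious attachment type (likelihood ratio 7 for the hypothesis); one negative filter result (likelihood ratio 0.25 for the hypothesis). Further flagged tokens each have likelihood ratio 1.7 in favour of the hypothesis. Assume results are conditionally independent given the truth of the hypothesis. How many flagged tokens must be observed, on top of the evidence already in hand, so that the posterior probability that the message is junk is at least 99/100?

7

Prior odds = 0.155/0.845 = 31/169.
Combined Bayes factor of the evidence already in hand = 10 × 7 × 0.25 = 17.5.
Odds after that evidence = (31/169) × 17.5 = 1085/338.
Target odds = 0.99/0.01 = 99.
Need 1.7ⁿ ≥ 99 ÷ (1085/338) = 33462/1085.
1.7⁶ = 24137569/1000000 falls short of 33462/1085 but 1.7⁷ = 410338673/10000000 reaches it, so n = 7.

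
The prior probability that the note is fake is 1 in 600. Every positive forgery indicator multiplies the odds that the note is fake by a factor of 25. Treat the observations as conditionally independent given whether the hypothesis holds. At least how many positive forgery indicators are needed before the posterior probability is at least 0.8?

Prior odds: (1/600) ÷ (599/600) = 1/599.
Likelihood ratio per positive forgery indicator = 25.
Target odds: 0.8 ÷ 0.2 = 4.
Need (1/599) × 25ⁿ ≥ 4, i.e. 25ⁿ ≥ 2396.
25² = 625 falls short of 2396 but 25³ = 15625 reaches it, so n = 3.

3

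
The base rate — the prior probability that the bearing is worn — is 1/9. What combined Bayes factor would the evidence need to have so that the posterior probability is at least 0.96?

192

Prior odds = (1/9)/(8/9) = 0.125.
Target odds = 0.96/0.04 = 24.
Required Bayes factor = 24 ÷ 0.125 = 192.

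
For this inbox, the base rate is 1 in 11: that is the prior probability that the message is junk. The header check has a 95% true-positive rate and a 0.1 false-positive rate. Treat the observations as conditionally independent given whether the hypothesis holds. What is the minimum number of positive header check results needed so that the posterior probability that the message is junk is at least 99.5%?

4

Prior odds: (1/11) ÷ (10/11) = 0.1.
Likelihood ratio of a positive result = 0.95/0.1 = 9.5.
Target posterior odds = 0.995/0.005 = 199.
Require 9.5ⁿ ≥ 199 ÷ 0.1 = 1990.
9.5³ = 857.375 falls short of 1990 but 9.5⁴ = 8145.0625 reaches it, so n = 4.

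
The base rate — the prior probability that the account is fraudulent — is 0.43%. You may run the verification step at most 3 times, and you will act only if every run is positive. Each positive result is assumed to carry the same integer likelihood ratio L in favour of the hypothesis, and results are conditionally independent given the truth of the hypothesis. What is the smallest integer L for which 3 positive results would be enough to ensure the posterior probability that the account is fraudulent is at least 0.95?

17

Prior odds = 0.0043/0.9957 = 43/9957.
Target odds = 0.95/0.05 = 19.
Need L³ ≥ 19 ÷ (43/9957) = 189183/43.
16³ = 4096 < 189183/43 ≤ 4913 = 17³, so L = 17.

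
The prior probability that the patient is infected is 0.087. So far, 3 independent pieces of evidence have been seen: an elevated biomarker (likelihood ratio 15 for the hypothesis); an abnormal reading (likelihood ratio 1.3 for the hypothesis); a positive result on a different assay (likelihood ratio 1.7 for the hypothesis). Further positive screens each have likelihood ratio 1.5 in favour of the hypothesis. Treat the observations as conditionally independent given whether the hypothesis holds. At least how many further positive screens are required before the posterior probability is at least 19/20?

Prior odds = 0.087/0.913 = 87/913.
Combined Bayes factor of the evidence already in hand = 15 × 1.3 × 1.7 = 33.15.
Odds after that evidence = (87/913) × 33.15 = 57681/18260.
Target odds = 0.95/0.05 = 19.
Need 1.5ⁿ ≥ 19 ÷ (57681/18260) = 346940/57681.
1.5⁴ = 5.0625 falls short of 346940/57681 but 1.5⁵ = 7.59375 reaches it, so n = 5.

5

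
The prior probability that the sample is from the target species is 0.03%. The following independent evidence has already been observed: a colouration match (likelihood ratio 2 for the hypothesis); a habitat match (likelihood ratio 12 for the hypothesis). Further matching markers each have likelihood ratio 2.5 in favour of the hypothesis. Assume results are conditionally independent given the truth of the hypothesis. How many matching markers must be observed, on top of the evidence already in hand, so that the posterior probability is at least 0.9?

Prior odds = 0.0003/0.9997 = 3/9997.
Combined Bayes factor of the evidence already in hand = 2 × 12 = 24.
Odds after that evidence = (3/9997) × 24 = 72/9997.
Target odds = 0.9/0.1 = 9.
Need 2.5ⁿ ≥ 9 ÷ (72/9997) = 1249.625.
2.5⁷ = 610.3515625 falls short of 1249.625 but 2.5⁸ = 390625/256 reaches it, so n = 8.

8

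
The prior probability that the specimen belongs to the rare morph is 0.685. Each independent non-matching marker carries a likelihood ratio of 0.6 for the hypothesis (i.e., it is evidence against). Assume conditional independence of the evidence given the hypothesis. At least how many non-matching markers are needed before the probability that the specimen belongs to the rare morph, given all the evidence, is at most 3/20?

5

Prior odds = 0.685/0.315 = 137/63.
Likelihood ratio per non-matching marker = 0.6.
Target odds: 0.15 ÷ 0.85 = 3/17.
Require 0.6ⁿ ≤ 3/17 ÷ (137/63) = 189/2329.
0.6⁴ = 0.1296 is still above 189/2329 but 0.6⁵ = 0.07776 is at or below it, so n = 5.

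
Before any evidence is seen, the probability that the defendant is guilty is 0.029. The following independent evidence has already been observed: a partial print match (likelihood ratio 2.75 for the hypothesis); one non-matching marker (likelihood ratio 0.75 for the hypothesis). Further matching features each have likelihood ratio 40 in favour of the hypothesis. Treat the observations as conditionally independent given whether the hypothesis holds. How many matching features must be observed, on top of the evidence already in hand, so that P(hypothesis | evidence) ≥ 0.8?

Prior odds = 0.029/0.971 = 29/971.
Combined Bayes factor of the evidence already in hand = 2.75 × 0.75 = 2.0625.
Odds after that evidence = (29/971) × 2.0625 = 957/15536.
Target odds = 0.8/0.2 = 4.
Need 40ⁿ ≥ 4 ÷ (957/15536) = 62144/957.
40¹ = 40 falls short of 62144/957 but 40² = 1600 reaches it, so n = 2.

2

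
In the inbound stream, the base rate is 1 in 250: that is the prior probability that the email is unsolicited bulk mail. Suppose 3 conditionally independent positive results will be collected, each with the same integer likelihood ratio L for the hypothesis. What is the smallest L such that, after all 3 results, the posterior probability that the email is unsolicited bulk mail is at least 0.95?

Prior odds = 0.004/0.996 = 1/249.
Target odds = 0.95/0.05 = 19.
Need L³ ≥ 19 ÷ (1/249) = 4731.
16³ = 4096 < 4731 ≤ 4913 = 17³, so L = 17.

17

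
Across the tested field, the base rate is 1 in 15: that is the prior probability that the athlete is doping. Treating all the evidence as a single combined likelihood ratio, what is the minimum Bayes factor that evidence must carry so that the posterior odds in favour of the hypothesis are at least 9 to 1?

126

Prior odds = (1/15)/(14/15) = 1/14.
Target odds = 9.
Required Bayes factor = 9 ÷ (1/14) = 126.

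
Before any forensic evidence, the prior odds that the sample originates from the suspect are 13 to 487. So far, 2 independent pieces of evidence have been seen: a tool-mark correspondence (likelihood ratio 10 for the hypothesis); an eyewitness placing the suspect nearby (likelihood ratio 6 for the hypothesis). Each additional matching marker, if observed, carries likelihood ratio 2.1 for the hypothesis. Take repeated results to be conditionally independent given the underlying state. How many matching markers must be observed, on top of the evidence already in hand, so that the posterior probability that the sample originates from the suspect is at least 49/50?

5

Prior odds = 13/487.
Combined Bayes factor of the evidence already in hand = 10 × 6 = 60.
Odds after that evidence = (13/487) × 60 = 780/487.
Target odds = 0.98/0.02 = 49.
Need 2.1ⁿ ≥ 49 ÷ (780/487) = 23863/780.
2.1⁴ = 19.4481 falls short of 23863/780 but 2.1⁵ = 4084101/100000 reaches it, so n = 5.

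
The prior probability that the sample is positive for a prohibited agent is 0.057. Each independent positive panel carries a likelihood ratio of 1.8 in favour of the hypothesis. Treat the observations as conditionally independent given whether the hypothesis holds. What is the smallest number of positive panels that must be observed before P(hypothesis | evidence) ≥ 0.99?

13

Prior odds: 0.057 ÷ 0.943 = 57/943.
Likelihood ratio per positive panel = 1.8.
Target posterior odds = 0.99/0.01 = 99.
Need (57/943) × 1.8ⁿ ≥ 99, i.e. 1.8ⁿ ≥ 31119/19.
1.8¹² ≈1156.83 falls short of 31119/19 but 1.8¹³ ≈2082.3 reaches it, so n = 13.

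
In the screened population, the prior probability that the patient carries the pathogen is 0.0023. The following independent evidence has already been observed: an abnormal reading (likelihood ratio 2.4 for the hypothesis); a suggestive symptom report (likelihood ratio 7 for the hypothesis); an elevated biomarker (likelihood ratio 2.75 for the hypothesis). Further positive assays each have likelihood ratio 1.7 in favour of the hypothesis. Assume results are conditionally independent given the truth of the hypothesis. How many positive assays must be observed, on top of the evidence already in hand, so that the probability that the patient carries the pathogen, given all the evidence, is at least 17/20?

8

Prior odds = 0.0023/0.9977 = 23/9977.
Combined Bayes factor of the evidence already in hand = 2.4 × 7 × 2.75 = 46.2.
Odds after that evidence = (23/9977) × 46.2 = 483/4535.
Target odds = 0.85/0.15 = 17/3.
Need 1.7ⁿ ≥ 17/3 ÷ (483/4535) = 77095/1449.
1.7⁷ = 410338673/10000000 falls short of 77095/1449 but 1.7⁸ ≈69.7576 reaches it, so n = 8.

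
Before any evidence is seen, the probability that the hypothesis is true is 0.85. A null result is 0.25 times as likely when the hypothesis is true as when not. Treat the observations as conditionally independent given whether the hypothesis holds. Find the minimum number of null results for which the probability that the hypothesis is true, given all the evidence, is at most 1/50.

5

Prior odds = 0.85/0.15 = 17/3.
Likelihood ratio per null result = 0.25.
Target posterior odds = 0.02/0.98 = 1/49.
Require 0.25ⁿ ≤ 1/49 ÷ (17/3) = 3/833.
0.25⁴ = 0.00390625 is still above 3/833 but 0.25⁵ = 1/1024 is at or below it, so n = 5.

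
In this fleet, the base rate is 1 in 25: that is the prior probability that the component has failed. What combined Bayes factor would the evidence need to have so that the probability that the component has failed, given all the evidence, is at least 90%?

216

Prior odds = 0.04/0.96 = 1/24.
Target odds = 0.9/0.1 = 9.
Required Bayes factor = 9 ÷ (1/24) = 216.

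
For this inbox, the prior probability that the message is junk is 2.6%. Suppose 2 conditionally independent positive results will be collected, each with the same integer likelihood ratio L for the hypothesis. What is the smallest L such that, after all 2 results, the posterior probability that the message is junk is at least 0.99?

61

Prior odds = 0.026/0.974 = 13/487.
Target odds = 0.99/0.01 = 99.
Need L² ≥ 99 ÷ (13/487) = 48213/13.
60² = 3600 < 48213/13 ≤ 3721 = 61², so L = 61.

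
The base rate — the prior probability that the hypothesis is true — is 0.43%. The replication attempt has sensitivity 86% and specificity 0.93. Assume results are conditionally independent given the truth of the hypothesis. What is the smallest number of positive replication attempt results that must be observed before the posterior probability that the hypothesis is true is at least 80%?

3

Prior odds: 0.0043 ÷ 0.9957 = 43/9957.
False-positive rate = 1 − 0.93 = 0.07; likelihood ratio of a positive = 0.86/0.07 = 86/7.
Target odds: 0.8 ÷ 0.2 = 4.
Need (43/9957) × (86/7)ⁿ ≥ 4, i.e. (86/7)ⁿ ≥ 39828/43.
(86/7)² = 7396/49 falls short of 39828/43 but (86/7)³ = 636056/343 reaches it, so n = 3.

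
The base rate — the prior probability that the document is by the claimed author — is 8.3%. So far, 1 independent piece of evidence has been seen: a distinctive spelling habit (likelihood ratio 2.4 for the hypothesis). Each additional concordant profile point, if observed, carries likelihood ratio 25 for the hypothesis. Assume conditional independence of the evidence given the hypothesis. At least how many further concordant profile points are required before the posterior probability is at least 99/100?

2

Prior odds = 0.083/0.917 = 83/917.
Bayes factor of the evidence already in hand = 2.4.
Odds after that evidence = (83/917) × 2.4 = 996/4585.
Target odds = 0.99/0.01 = 99.
Need 25ⁿ ≥ 99 ÷ (996/4585) = 151305/332.
25¹ = 25 falls short of 151305/332 but 25² = 625 reaches it, so n = 2.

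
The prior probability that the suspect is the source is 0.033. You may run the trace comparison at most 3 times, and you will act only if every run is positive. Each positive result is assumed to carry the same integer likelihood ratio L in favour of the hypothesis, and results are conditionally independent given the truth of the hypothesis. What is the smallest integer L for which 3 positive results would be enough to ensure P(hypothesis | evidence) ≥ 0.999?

Prior odds = 0.033/0.967 = 33/967.
Target odds = 0.999/0.001 = 999.
Need L³ ≥ 999 ÷ (33/967) = 322011/11.
30³ = 27000 < 322011/11 ≤ 29791 = 31³, so L = 31.

31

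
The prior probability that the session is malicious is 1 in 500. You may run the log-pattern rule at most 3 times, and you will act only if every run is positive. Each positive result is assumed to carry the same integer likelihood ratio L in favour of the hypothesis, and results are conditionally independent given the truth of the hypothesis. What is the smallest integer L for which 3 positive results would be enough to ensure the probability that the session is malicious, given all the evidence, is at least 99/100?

Prior odds = 0.002/0.998 = 1/499.
Target odds = 0.99/0.01 = 99.
Need L³ ≥ 99 ÷ (1/499) = 49401.
36³ = 46656 < 49401 ≤ 50653 = 37³, so L = 37.

37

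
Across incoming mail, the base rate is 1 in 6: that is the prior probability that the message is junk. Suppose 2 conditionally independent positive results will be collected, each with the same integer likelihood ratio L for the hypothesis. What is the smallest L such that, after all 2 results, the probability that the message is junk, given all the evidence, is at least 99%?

23

Prior odds = (1/6)/(5/6) = 0.2.
Target odds = 0.99/0.01 = 99.
Need L² ≥ 99 ÷ 0.2 = 495.
22² = 484 < 495 ≤ 529 = 23², so L = 23.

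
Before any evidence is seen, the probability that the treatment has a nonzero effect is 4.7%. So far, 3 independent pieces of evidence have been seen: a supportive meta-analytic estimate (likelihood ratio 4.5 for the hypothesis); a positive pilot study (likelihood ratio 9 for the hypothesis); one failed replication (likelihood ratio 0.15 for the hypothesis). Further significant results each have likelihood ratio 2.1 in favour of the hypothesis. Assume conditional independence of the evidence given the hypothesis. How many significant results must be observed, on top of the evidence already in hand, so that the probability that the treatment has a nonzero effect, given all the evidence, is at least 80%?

Prior odds = 0.047/0.953 = 47/953.
Combined Bayes factor of the evidence already in hand = 4.5 × 9 × 0.15 = 6.075.
Odds after that evidence = (47/953) × 6.075 = 11421/38120.
Target odds = 0.8/0.2 = 4.
Need 2.1ⁿ ≥ 4 ÷ (11421/38120) = 152480/11421.
2.1³ = 9.261 falls short of 152480/11421 but 2.1⁴ = 19.4481 reaches it, so n = 4.

4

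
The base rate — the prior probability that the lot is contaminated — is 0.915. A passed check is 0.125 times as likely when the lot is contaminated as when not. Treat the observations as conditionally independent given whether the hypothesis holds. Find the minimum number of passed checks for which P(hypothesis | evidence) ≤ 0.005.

Prior odds: 0.915 ÷ 0.085 = 183/17.
Likelihood ratio per passed check = 0.125.
Target odds: 0.005 ÷ 0.995 = 1/199.
Require 0.125ⁿ ≤ 1/199 ÷ (183/17) = 17/36417.
0.125³ = 0.001953125 is still above 17/36417 but 0.125⁴ = 1/4096 is at or below it, so n = 4.

4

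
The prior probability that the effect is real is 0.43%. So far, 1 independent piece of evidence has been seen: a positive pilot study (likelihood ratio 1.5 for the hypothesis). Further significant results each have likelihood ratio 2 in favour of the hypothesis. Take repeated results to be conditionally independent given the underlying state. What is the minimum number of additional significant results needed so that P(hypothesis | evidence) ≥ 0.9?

11

Prior odds = 0.0043/0.9957 = 43/9957.
Bayes factor of the evidence already in hand = 1.5.
Odds after that evidence = (43/9957) × 1.5 = 43/6638.
Target odds = 0.9/0.1 = 9.
Need 2ⁿ ≥ 9 ÷ (43/6638) = 59742/43.
2¹⁰ = 1024 falls short of 59742/43 but 2¹¹ = 2048 reaches it, so n = 11.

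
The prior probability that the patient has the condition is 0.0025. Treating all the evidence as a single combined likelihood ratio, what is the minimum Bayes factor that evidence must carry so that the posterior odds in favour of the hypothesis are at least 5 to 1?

Prior odds = 0.0025/0.9975 = 1/399.
Target odds = 5.
Required Bayes factor = 5 ÷ (1/399) = 1995.

1995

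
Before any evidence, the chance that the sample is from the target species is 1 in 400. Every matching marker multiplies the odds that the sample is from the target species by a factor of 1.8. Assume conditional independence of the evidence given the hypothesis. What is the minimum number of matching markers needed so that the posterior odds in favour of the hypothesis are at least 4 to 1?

13

Prior odds = 0.0025/0.9975 = 1/399.
Likelihood ratio per matching marker = 1.8.
Target odds = 4.
Need (1/399) × 1.8ⁿ ≥ 4, i.e. 1.8ⁿ ≥ 1596.
1.8¹² ≈1156.83 falls short of 1596 but 1.8¹³ ≈2082.3 reaches it, so n = 13.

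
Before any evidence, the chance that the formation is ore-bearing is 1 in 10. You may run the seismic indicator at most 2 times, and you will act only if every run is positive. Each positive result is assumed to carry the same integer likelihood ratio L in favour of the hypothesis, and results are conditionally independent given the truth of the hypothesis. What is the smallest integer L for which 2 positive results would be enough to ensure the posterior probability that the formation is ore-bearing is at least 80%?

Prior odds = 0.1/0.9 = 1/9.
Target odds = 0.8/0.2 = 4.
Need L² ≥ 4 ÷ (1/9) = 36.
5² = 25 < 36 ≤ 36 = 6², so L = 6.

6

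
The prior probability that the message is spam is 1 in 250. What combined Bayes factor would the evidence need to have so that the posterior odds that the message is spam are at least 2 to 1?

498

Prior odds = 0.004/0.996 = 1/249.
Target odds = 2.
Required Bayes factor = 2 ÷ (1/249) = 498.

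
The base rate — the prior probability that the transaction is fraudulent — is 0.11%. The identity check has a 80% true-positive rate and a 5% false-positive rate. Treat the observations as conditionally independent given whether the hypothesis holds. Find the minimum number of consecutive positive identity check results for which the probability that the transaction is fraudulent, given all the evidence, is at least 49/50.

4

Prior odds: 0.0011 ÷ 0.9989 = 11/9989.
Likelihood ratio of a positive result = 0.8/0.05 = 16.
Target odds: 0.98 ÷ 0.02 = 49.
Require 16ⁿ ≥ 49 ÷ (11/9989) = 489461/11.
16³ = 4096 falls short of 489461/11 but 16⁴ = 65536 reaches it, so n = 4.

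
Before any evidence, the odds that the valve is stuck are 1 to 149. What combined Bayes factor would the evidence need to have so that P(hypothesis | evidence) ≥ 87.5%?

Prior odds = 1/149.
Target odds = 0.875/0.125 = 7.
Required Bayes factor = 7 ÷ (1/149) = 1043.

1043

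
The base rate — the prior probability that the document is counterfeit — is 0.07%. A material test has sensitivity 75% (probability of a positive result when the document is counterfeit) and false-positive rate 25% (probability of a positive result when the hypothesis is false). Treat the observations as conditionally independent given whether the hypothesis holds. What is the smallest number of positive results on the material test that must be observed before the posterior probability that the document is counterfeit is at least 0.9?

9

Prior odds = 0.0007/0.9993 = 7/9993.
Likelihood ratio of a positive result = 0.75/0.25 = 3.
Target odds: 0.9 ÷ 0.1 = 9.
Need (7/9993) × 3ⁿ ≥ 9, i.e. 3ⁿ ≥ 89937/7.
3⁸ = 6561 falls short of 89937/7 but 3⁹ = 19683 reaches it, so n = 9.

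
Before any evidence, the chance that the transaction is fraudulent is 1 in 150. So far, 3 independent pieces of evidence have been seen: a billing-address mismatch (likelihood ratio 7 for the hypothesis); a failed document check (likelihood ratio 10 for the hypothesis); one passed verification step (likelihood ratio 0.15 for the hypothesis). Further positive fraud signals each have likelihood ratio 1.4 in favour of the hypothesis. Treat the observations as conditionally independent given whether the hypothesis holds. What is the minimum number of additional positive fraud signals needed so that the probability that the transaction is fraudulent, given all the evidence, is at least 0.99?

22

Prior odds = (1/150)/(149/150) = 1/149.
Combined Bayes factor of the evidence already in hand = 7 × 10 × 0.15 = 10.5.
Odds after that evidence = (1/149) × 10.5 = 21/298.
Target odds = 0.99/0.01 = 99.
Need 1.4ⁿ ≥ 99 ÷ (21/298) = 9834/7.
1.4²¹ ≈1171.36 falls short of 9834/7 but 1.4²² ≈1639.9 reaches it, so n = 22.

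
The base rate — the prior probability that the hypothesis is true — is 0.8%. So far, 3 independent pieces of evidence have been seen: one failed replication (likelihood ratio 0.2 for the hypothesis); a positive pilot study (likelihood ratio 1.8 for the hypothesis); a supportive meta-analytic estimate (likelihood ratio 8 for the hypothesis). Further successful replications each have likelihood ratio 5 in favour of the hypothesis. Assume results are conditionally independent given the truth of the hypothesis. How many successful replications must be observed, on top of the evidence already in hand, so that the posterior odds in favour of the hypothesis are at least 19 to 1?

Prior odds = 0.008/0.992 = 1/124.
Combined Bayes factor of the evidence already in hand = 0.2 × 1.8 × 8 = 2.88.
Odds after that evidence = (1/124) × 2.88 = 18/775.
Target odds = 19.
Need 5ⁿ ≥ 19 ÷ (18/775) = 14725/18.
5⁴ = 625 falls short of 14725/18 but 5⁵ = 3125 reaches it, so n = 5.

5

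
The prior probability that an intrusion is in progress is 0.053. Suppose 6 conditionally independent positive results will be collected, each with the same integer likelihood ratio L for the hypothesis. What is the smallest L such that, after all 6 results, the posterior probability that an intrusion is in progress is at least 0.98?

Prior odds = 0.053/0.947 = 53/947.
Target odds = 0.98/0.02 = 49.
Need L⁶ ≥ 49 ÷ (53/947) = 46403/53.
3⁶ = 729 < 46403/53 ≤ 4096 = 4⁶, so L = 4.

4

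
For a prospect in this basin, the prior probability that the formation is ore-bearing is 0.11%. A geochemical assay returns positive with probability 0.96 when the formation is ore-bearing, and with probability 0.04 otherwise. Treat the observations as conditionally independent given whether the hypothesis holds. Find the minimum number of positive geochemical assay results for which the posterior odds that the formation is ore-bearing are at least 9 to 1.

3

Prior odds: 0.0011 ÷ 0.9989 = 11/9989.
Likelihood ratio of a positive result = 0.96/0.04 = 24.
Target odds = 9.
Need (11/9989) × 24ⁿ ≥ 9, i.e. 24ⁿ ≥ 89901/11.
24² = 576 falls short of 89901/11 but 24³ = 13824 reaches it, so n = 3.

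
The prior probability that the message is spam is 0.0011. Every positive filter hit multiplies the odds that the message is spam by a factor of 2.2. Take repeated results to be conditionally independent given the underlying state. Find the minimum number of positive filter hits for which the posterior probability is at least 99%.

15

Prior odds = 0.0011/0.9989 = 11/9989.
Likelihood ratio per positive filter hit = 2.2.
Target posterior odds = 0.99/0.01 = 99.
Require 2.2ⁿ ≥ 99 ÷ (11/9989) = 89901.
2.2¹⁴ ≈62218.2 falls short of 89901 but 2.2¹⁵ ≈136880 reaches it, so n = 15.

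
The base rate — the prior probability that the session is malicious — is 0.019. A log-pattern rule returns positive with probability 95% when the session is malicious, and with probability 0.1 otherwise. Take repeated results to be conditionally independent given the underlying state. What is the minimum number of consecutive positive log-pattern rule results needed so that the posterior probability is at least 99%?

Prior odds: 0.019 ÷ 0.981 = 19/981.
Likelihood ratio of a positive result = 0.95/0.1 = 9.5.
Target odds: 0.99 ÷ 0.01 = 99.
Need (19/981) × 9.5ⁿ ≥ 99, i.e. 9.5ⁿ ≥ 97119/19.
9.5³ = 857.375 falls short of 97119/19 but 9.5⁴ = 8145.0625 reaches it, so n = 4.

4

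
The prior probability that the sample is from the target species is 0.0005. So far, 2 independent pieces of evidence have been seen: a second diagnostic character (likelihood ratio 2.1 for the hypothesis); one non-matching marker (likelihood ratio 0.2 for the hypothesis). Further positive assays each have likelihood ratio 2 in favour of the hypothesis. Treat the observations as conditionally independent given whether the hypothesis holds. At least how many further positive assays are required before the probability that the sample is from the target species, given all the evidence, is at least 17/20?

15

Prior odds = 0.0005/0.9995 = 1/1999.
Combined Bayes factor of the evidence already in hand = 2.1 × 0.2 = 0.42.
Odds after that evidence = (1/1999) × 0.42 = 21/99950.
Target odds = 0.85/0.15 = 17/3.
Need 2ⁿ ≥ 17/3 ÷ (21/99950) = 1699150/63.
2¹⁴ = 16384 falls short of 1699150/63 but 2¹⁵ = 32768 reaches it, so n = 15.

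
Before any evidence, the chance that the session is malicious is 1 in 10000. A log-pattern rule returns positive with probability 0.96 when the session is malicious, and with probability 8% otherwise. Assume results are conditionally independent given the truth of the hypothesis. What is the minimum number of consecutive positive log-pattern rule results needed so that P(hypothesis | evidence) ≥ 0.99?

6

Prior odds = 0.0001/0.9999 = 1/9999.
Likelihood ratio of a positive result = 0.96/0.08 = 12.
Target posterior odds = 0.99/0.01 = 99.
Need (1/9999) × 12ⁿ ≥ 99, i.e. 12ⁿ ≥ 989901.
12⁵ = 248832 falls short of 989901 but 12⁶ = 2985984 reaches it, so n = 6.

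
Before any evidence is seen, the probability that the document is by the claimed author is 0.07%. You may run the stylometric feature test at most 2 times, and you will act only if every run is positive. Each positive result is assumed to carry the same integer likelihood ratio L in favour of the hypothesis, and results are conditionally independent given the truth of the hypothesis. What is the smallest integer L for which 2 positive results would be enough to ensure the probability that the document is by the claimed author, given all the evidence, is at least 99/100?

376

Prior odds = 0.0007/0.9993 = 7/9993.
Target odds = 0.99/0.01 = 99.
Need L² ≥ 99 ÷ (7/9993) = 989307/7.
375² = 140625 < 989307/7 ≤ 141376 = 376², so L = 376.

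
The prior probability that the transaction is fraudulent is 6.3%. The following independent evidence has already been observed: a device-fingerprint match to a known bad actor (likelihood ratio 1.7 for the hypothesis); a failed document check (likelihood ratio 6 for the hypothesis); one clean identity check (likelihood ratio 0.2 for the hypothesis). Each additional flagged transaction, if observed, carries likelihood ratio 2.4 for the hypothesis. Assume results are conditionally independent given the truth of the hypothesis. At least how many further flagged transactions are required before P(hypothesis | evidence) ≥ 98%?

Prior odds = 0.063/0.937 = 63/937.
Combined Bayes factor of the evidence already in hand = 1.7 × 6 × 0.2 = 2.04.
Odds after that evidence = (63/937) × 2.04 = 3213/23425.
Target odds = 0.98/0.02 = 49.
Need 2.4ⁿ ≥ 49 ÷ (3213/23425) = 163975/459.
2.4⁶ = 2985984/15625 falls short of 163975/459 but 2.4⁷ = 35831808/78125 reaches it, so n = 7.

7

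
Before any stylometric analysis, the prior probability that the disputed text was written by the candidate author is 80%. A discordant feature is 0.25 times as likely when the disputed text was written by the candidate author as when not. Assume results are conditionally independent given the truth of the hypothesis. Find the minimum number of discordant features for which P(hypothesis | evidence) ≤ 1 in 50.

Prior odds = 0.8/0.2 = 4.
Likelihood ratio per discordant feature = 0.25.
Target posterior odds = 0.02/0.98 = 1/49.
Require 0.25ⁿ ≤ 1/49 ÷ 4 = 1/196.
0.25³ = 0.015625 is still above 1/196 but 0.25⁴ = 0.00390625 is at or below it, so n = 4.

4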